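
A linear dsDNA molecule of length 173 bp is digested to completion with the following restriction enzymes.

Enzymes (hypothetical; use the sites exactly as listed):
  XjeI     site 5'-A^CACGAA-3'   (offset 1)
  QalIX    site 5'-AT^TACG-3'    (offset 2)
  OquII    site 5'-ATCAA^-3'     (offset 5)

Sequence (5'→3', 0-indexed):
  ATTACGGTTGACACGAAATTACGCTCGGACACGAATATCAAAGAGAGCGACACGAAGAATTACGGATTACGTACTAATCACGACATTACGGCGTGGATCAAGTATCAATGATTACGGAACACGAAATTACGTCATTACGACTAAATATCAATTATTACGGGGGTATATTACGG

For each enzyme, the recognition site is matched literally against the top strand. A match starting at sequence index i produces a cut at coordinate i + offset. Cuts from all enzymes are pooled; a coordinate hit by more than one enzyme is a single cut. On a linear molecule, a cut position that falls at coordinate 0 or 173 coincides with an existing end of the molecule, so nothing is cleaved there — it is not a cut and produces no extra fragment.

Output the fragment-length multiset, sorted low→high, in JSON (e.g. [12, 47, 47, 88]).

[2,4,4,5,7,7,7,8,8,8,9,9,10,10,12,13,15,16,19]

Scan for sites:
  XjeI (ACACGAA, off=1): starts [10, 28, 49, 118] → cuts [11, 29, 50, 119]
  QalIX (ATTACG, off=2): starts [0, 17, 58, 65, 84, 110, 125, 133, 153, 166] → cuts [2, 19, 60, 67, 86, 112, 127, 135, 155, 168]
  OquII (ATCAA, off=5): starts [36, 96, 103, 146] → cuts [41, 101, 108, 151]

All cut coordinates (distinct, sorted): [2, 11, 19, 29, 41, 50, 60, 67, 86, 101, 108, 112, 119, 127, 135, 151, 155, 168]

Fragment lengths:
  [0,2): 2 bp
  [2,11): 9 bp
  [11,19): 8 bp
  [19,29): 10 bp
  [29,41): 12 bp
  [41,50): 9 bp
  [50,60): 10 bp
  [60,67): 7 bp
  [67,86): 19 bp
  [86,101): 15 bp
  [101,108): 7 bp
  [108,112): 4 bp
  [112,119): 7 bp
  [119,127): 8 bp
  [127,135): 8 bp
  [135,151): 16 bp
  [151,155): 4 bp
  [155,168): 13 bp
  [168,173): 5 bp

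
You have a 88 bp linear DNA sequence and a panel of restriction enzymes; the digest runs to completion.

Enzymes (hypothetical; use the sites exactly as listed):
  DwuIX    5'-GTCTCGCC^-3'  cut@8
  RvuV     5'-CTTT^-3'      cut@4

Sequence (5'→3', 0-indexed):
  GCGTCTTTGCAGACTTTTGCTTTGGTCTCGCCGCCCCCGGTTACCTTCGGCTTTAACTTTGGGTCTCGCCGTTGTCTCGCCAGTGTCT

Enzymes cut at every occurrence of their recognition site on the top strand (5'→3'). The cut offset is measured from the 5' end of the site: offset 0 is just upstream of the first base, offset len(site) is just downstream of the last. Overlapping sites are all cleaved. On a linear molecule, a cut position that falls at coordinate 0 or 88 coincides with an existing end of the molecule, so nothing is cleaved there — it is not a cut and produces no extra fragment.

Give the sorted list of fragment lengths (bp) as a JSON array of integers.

[6,6,7,8,9,9,10,11,22]

Scan for sites:
  DwuIX (GTCTCGCC, off=8): starts [24, 62, 73] → cuts [32, 70, 81]
  RvuV (CTTT, off=4): starts [4, 13, 19, 50, 56] → cuts [8, 17, 23, 54, 60]

Pooled cuts: [8, 17, 23, 32, 54, 60, 70, 81]

Fragment lengths:
  [0,8): 8 bp
  [8,17): 9 bp
  [17,23): 6 bp
  [23,32): 9 bp
  [32,54): 22 bp
  [54,60): 6 bp
  [60,70): 10 bp
  [70,81): 11 bp
  [81,88): 7 bp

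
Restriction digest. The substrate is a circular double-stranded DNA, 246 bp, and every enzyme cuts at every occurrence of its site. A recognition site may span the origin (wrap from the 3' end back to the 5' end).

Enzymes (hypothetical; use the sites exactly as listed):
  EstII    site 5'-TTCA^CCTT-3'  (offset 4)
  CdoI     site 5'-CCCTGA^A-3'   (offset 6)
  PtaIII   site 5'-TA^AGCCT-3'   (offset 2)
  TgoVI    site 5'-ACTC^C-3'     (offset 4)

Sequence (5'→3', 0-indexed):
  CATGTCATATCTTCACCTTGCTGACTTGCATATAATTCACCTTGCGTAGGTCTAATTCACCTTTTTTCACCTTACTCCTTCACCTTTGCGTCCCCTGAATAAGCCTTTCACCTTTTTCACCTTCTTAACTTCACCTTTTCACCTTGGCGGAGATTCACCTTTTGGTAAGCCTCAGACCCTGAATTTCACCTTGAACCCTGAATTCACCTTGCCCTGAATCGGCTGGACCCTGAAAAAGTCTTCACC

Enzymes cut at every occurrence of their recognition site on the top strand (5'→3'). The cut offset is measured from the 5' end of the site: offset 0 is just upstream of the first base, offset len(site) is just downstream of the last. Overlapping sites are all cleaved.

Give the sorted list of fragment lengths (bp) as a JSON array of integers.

[3,5,5,6,8,8,9,9,10,10,11,13,14,15,16,16,16,20,24,28]

Scan for sites:
  EstII TTCACCTT/4: at [11, 35, 55, 65, 78, 106, 115, 129, 137, 153, 184, 202] ⇒ [15, 39, 59, 69, 82, 110, 119, 133, 141, 157, 188, 206]
  CdoI CCCTGAA/6: at [92, 176, 195, 211, 227] ⇒ [98, 182, 201, 217, 233]
  PtaIII TAAGCCT/2: at [99, 165] ⇒ [101, 167]
  TgoVI ACTCC/4: at [73] ⇒ [77]

All cut coordinates (distinct, sorted): [15, 39, 59, 69, 77, 82, 98, 101, 110, 119, 133, 141, 157, 167, 182, 188, 201, 206, 217, 233]

Fragment lengths:
  15→39: 24 bp
  39→59: 20 bp
  59→69: 10 bp
  69→77: 8 bp
  77→82: 5 bp
  82→98: 16 bp
  98→101: 3 bp
  101→110: 9 bp
  110→119: 9 bp
  119→133: 14 bp
  133→141: 8 bp
  141→157: 16 bp
  157→167: 10 bp
  167→182: 15 bp
  182→188: 6 bp
  188→201: 13 bp
  201→206: 5 bp
  206→217: 11 bp
  217→233: 16 bp
  233→15 (wrap): 246-233+15 = 28 bp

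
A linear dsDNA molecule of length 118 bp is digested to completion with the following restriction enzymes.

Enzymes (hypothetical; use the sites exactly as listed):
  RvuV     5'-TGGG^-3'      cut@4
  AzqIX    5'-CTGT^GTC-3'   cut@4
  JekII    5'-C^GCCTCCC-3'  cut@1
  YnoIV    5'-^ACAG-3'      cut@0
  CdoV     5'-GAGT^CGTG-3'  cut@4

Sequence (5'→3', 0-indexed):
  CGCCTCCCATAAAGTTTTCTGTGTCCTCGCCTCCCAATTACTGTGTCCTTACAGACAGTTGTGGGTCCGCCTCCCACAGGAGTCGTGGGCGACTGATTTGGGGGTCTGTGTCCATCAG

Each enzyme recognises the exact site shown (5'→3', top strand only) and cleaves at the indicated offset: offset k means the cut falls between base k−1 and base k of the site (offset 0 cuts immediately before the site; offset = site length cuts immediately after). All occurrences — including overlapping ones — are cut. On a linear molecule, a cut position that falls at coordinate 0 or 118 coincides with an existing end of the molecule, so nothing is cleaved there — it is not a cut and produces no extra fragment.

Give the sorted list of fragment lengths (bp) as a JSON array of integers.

[1,3,4,6,6,6,7,7,8,9,11,13,16,21]

Site scan:
  RvuV (TGGG, off=4): starts [61, 85, 98] → cuts [65, 89, 102]
  AzqIX (CTGTGTC, off=4): starts [18, 40, 105] → cuts [22, 44, 109]
  JekII (CGCCTCCC, off=1): starts [0, 27, 67] → cuts [1, 28, 68]
  YnoIV (ACAG, off=0): starts [50, 54, 75] → cuts [50, 54, 75]
  CdoV (GAGTCGTG, off=4): starts [79] → cuts [83]

All cut coordinates (distinct, sorted): [1, 22, 28, 44, 50, 54, 65, 68, 75, 83, 89, 102, 109]

Fragment lengths:
  [0,1): 1 bp
  [1,22): 21 bp
  [22,28): 6 bp
  [28,44): 16 bp
  [44,50): 6 bp
  [50,54): 4 bp
  [54,65): 11 bp
  [65,68): 3 bp
  [68,75): 7 bp
  [75,83): 8 bp
  [83,89): 6 bp
  [89,102): 13 bp
  [102,109): 7 bp
  [109,118): 9 bp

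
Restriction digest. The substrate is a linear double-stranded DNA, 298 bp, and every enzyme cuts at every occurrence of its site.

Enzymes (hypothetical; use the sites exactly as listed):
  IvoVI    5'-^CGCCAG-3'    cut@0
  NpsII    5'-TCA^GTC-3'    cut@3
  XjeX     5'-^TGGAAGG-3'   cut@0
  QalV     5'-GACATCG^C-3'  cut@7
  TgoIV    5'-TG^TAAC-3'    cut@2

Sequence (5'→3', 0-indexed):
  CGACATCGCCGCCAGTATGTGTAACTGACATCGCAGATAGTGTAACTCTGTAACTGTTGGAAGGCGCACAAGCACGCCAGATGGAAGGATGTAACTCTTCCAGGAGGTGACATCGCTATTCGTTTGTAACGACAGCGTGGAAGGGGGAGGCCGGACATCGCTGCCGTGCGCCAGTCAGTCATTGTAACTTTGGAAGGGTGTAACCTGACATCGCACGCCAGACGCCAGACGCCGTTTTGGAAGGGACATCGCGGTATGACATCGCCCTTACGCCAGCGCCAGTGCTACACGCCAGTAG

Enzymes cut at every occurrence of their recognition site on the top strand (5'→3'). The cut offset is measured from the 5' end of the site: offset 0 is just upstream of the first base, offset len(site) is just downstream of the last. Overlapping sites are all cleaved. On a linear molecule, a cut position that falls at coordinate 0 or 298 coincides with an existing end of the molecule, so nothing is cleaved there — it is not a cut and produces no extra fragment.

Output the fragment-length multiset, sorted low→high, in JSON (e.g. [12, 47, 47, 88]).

Per-enzyme occurrences:
  IvoVI (CGCCAG, off=0): starts [9, 74, 168, 215, 222, 270, 276, 289] → cuts [9, 74, 168, 215, 222, 270, 276, 289]
  NpsII (TCAGTC, off=3): starts [174] → cuts [177]
  XjeX (TGGAAGG, off=0): starts [57, 81, 137, 190, 237] → cuts [57, 81, 137, 190, 237]
  QalV (GACATCGC, off=7): starts [1, 26, 108, 153, 206, 244, 257] → cuts [8, 33, 115, 160, 213, 251, 264]
  TgoIV (TGTAAC, off=2): starts [19, 40, 48, 89, 124, 182, 198] → cuts [21, 42, 50, 91, 126, 184, 200]

All cut coordinates (distinct, sorted): [8, 9, 21, 33, 42, 50, 57, 74, 81, 91, 115, 126, 137, 160, 168, 177, 184, 190, 200, 213, 215, 222, 237, 251, 264, 270, 276, 289]

Fragments:
  [0,8): 8 bp
  [8,9): 1 bp
  [9,21): 12 bp
  [21,33): 12 bp
  [33,42): 9 bp
  [42,50): 8 bp
  [50,57): 7 bp
  [57,74): 17 bp
  [74,81): 7 bp
  [81,91): 10 bp
  [91,115): 24 bp
  [115,126): 11 bp
  [126,137): 11 bp
  [137,160): 23 bp
  [160,168): 8 bp
  [168,177): 9 bp
  [177,184): 7 bp
  [184,190): 6 bp
  [190,200): 10 bp
  [200,213): 13 bp
  [213,215): 2 bp
  [215,222): 7 bp
  [222,237): 15 bp
  [237,251): 14 bp
  [251,264): 13 bp
  [264,270): 6 bp
  [270,276): 6 bp
  [276,289): 13 bp
  [289,298): 9 bp

[1,2,6,6,6,7,7,7,7,8,8,8,9,9,9,10,10,11,11,12,12,13,13,13,14,15,17,23,24]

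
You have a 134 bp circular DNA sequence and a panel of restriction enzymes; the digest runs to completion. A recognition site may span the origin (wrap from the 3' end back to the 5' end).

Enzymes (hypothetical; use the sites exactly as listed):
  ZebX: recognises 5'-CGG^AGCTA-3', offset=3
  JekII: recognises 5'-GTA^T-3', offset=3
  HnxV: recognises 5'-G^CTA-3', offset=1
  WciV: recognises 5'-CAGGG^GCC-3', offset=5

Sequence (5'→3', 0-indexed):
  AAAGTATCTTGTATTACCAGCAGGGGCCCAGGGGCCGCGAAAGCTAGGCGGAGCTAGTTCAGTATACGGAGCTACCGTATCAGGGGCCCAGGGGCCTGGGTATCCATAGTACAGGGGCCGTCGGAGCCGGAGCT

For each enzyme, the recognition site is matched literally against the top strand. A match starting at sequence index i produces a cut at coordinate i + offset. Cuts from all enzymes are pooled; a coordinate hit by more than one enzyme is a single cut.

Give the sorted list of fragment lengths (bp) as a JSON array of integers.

[2,2,2,5,6,7,8,8,8,8,8,9,10,11,12,14,14]

Site scan:
  ZebX (CGGAGCTA, off=3): starts [48, 66, 127] → cuts [51, 69, 130]
  JekII (GTAT, off=3): starts [3, 10, 61, 76, 99] → cuts [6, 13, 64, 79, 102]
  HnxV (GCTA, off=1): starts [42, 52, 70, 131] → cuts [43, 53, 71, 132]
  WciV (CAGGGGCC, off=5): starts [20, 28, 80, 88, 111] → cuts [25, 33, 85, 93, 116]

All cut coordinates (distinct, sorted): [6, 13, 25, 33, 43, 51, 53, 64, 69, 71, 79, 85, 93, 102, 116, 130, 132]

Fragment lengths:
  6→13: 7 bp
  13→25: 12 bp
  25→33: 8 bp
  33→43: 10 bp
  43→51: 8 bp
  51→53: 2 bp
  53→64: 11 bp
  64→69: 5 bp
  69→71: 2 bp
  71→79: 8 bp
  79→85: 6 bp
  85→93: 8 bp
  93→102: 9 bp
  102→116: 14 bp
  116→130: 14 bp
  130→132: 2 bp
  132→6 (wrap): 134-132+6 = 8 bp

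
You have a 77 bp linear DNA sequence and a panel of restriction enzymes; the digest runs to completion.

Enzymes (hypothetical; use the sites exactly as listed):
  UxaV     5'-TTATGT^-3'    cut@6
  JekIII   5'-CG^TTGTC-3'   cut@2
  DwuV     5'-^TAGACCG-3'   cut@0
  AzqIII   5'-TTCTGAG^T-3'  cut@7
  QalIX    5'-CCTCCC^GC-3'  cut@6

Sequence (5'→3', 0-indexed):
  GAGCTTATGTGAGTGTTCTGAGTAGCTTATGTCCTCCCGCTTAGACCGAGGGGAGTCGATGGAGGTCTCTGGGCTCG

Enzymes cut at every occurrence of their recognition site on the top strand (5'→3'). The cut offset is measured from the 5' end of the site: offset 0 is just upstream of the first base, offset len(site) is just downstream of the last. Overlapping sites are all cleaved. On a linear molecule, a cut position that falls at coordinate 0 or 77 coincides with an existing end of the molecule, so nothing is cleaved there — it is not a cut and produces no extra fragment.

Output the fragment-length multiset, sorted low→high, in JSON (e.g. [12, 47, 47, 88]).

Site scan:
  UxaV (TTATGT, off=6): starts [4, 26] → cuts [10, 32]
  JekIII (CGTTGTC, off=2): no sites
  DwuV (TAGACCG, off=0): starts [41] → cuts [41]
  AzqIII (TTCTGAGT, off=7): starts [15] → cuts [22]
  QalIX (CCTCCCGC, off=6): starts [32] → cuts [38]

All cut coordinates (distinct, sorted): [10, 22, 32, 38, 41]

Fragments:
  [0,10): 10 bp
  [10,22): 12 bp
  [22,32): 10 bp
  [32,38): 6 bp
  [38,41): 3 bp
  [41,77): 36 bp

[3,6,10,10,12,36]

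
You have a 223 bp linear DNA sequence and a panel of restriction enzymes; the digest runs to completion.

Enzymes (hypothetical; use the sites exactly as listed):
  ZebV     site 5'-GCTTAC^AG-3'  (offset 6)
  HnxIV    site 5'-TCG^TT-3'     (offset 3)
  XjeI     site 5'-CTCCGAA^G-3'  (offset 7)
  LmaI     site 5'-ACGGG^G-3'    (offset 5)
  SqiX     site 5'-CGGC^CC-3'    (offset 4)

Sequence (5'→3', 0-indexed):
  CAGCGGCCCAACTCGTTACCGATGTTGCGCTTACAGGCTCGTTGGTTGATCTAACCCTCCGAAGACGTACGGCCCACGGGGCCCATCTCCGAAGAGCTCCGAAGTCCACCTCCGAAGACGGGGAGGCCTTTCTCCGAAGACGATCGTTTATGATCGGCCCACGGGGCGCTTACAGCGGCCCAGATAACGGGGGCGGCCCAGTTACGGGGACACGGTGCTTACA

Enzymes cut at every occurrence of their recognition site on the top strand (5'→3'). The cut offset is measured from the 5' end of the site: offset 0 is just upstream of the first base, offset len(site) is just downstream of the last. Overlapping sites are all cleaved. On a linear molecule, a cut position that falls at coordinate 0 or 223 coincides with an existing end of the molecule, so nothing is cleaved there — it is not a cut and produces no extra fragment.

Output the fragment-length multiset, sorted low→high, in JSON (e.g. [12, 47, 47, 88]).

Per-enzyme occurrences:
  ZebV (GCTTACAG, off=6): starts [28, 167] → cuts [34, 173]
  HnxIV (TCGTT, off=3): starts [12, 38, 143] → cuts [15, 41, 146]
  XjeI (CTCCGAAG, off=7): starts [56, 86, 96, 109, 131] → cuts [63, 93, 103, 116, 138]
  LmaI (ACGGGG, off=5): starts [75, 117, 160, 186, 203] → cuts [80, 122, 165, 191, 208]
  SqiX (CGGCCC, off=4): starts [3, 69, 154, 175, 193] → cuts [7, 73, 158, 179, 197]

All cut coordinates (distinct, sorted): [7, 15, 34, 41, 63, 73, 80, 93, 103, 116, 122, 138, 146, 158, 165, 173, 179, 191, 197, 208]

Fragments:
  [0,7): 7 bp
  [7,15): 8 bp
  [15,34): 19 bp
  [34,41): 7 bp
  [41,63): 22 bp
  [63,73): 10 bp
  [73,80): 7 bp
  [80,93): 13 bp
  [93,103): 10 bp
  [103,116): 13 bp
  [116,122): 6 bp
  [122,138): 16 bp
  [138,146): 8 bp
  [146,158): 12 bp
  [158,165): 7 bp
  [165,173): 8 bp
  [173,179): 6 bp
  [179,191): 12 bp
  [191,197): 6 bp
  [197,208): 11 bp
  [208,223): 15 bp

[6,6,6,7,7,7,7,8,8,8,10,10,11,12,12,13,13,15,16,19,22]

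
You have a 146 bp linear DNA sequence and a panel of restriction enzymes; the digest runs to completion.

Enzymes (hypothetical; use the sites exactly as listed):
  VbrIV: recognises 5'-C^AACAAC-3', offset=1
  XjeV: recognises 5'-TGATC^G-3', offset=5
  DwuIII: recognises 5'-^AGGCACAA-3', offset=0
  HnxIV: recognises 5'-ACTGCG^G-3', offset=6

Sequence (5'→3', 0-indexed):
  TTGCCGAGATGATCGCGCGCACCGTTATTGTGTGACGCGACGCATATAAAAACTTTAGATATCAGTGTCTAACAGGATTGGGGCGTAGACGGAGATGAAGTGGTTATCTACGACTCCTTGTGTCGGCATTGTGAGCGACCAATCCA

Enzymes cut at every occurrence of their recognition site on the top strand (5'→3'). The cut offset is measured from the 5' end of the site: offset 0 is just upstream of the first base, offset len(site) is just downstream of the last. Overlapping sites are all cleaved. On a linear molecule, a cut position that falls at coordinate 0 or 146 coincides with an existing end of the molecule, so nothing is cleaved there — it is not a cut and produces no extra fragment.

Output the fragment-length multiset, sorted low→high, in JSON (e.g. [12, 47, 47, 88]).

Scan for sites:
  VbrIV (CAACAAC, off=1): no sites
  XjeV (TGATCG, off=5): starts [9] → cuts [14]
  DwuIII (AGGCACAA, off=0): no sites
  HnxIV (ACTGCGG, off=6): no sites

All cut coordinates (distinct, sorted): [14]

Fragment lengths:
  [0,14): 14 bp
  [14,146): 132 bp

[14,132]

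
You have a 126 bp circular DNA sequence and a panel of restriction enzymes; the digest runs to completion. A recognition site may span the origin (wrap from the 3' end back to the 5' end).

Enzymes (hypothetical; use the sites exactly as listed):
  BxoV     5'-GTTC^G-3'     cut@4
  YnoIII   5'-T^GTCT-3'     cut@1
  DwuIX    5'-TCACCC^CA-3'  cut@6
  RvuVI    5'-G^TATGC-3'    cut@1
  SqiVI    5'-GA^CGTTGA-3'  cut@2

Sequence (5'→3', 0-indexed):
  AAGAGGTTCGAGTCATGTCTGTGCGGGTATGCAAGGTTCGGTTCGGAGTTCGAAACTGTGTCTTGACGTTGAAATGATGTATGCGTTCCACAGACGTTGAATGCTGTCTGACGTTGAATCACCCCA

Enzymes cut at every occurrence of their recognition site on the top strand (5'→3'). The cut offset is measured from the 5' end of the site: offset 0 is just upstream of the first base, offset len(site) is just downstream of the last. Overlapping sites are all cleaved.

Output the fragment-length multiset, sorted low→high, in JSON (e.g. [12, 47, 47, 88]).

Site scan:
  BxoV GTTCG/4: at [5, 35, 40, 47] ⇒ [9, 39, 44, 51]
  YnoIII TGTCT/1: at [15, 58, 104] ⇒ [16, 59, 105]
  DwuIX TCACCCCA/6: at [118] ⇒ [124]
  RvuVI GTATGC/1: at [26, 78] ⇒ [27, 79]
  SqiVI GACGTTGA/2: at [64, 92, 109] ⇒ [66, 94, 111]

Pooled cuts: [9, 16, 27, 39, 44, 51, 59, 66, 79, 94, 105, 111, 124]

Fragments:
  9→16: 7 bp
  16→27: 11 bp
  27→39: 12 bp
  39→44: 5 bp
  44→51: 7 bp
  51→59: 8 bp
  59→66: 7 bp
  66→79: 13 bp
  79→94: 15 bp
  94→105: 11 bp
  105→111: 6 bp
  111→124: 13 bp
  124→9 (wrap): 126-124+9 = 11 bp

[5,6,7,7,7,8,11,11,11,12,13,13,15]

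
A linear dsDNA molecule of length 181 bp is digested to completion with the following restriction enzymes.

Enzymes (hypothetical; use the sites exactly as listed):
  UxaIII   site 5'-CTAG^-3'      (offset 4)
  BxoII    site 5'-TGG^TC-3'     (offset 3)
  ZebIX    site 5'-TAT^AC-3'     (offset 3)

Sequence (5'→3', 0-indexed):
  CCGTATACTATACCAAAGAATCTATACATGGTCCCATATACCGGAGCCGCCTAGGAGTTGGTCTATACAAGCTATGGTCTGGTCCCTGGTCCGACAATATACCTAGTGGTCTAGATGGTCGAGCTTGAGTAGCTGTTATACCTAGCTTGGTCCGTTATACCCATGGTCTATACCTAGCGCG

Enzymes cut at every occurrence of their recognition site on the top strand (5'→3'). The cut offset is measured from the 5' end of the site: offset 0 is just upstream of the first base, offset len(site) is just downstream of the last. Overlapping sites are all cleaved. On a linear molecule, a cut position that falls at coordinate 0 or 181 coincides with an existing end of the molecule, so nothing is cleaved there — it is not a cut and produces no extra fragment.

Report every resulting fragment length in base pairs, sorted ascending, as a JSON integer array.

[3,4,4,5,5,5,5,5,5,6,6,6,6,6,7,7,8,8,8,11,11,14,15,21]

Scan for sites:
  UxaIII (CTAG, off=4): starts [50, 102, 110, 141, 173] → cuts [54, 106, 114, 145, 177]
  BxoII (TGGTC, off=3): starts [28, 58, 74, 79, 86, 106, 115, 147, 163] → cuts [31, 61, 77, 82, 89, 109, 118, 150, 166]
  ZebIX (TATAC, off=3): starts [3, 8, 22, 36, 63, 97, 136, 155, 168] → cuts [6, 11, 25, 39, 66, 100, 139, 158, 171]

Pooled cuts: [6, 11, 25, 31, 39, 54, 61, 66, 77, 82, 89, 100, 106, 109, 114, 118, 139, 145, 150, 158, 166, 171, 177]

Fragments:
  [0,6): 6 bp
  [6,11): 5 bp
  [11,25): 14 bp
  [25,31): 6 bp
  [31,39): 8 bp
  [39,54): 15 bp
  [54,61): 7 bp
  [61,66): 5 bp
  [66,77): 11 bp
  [77,82): 5 bp
  [82,89): 7 bp
  [89,100): 11 bp
  [100,106): 6 bp
  [106,109): 3 bp
  [109,114): 5 bp
  [114,118): 4 bp
  [118,139): 21 bp
  [139,145): 6 bp
  [145,150): 5 bp
  [150,158): 8 bp
  [158,166): 8 bp
  [166,171): 5 bp
  [171,177): 6 bp
  [177,181): 4 bp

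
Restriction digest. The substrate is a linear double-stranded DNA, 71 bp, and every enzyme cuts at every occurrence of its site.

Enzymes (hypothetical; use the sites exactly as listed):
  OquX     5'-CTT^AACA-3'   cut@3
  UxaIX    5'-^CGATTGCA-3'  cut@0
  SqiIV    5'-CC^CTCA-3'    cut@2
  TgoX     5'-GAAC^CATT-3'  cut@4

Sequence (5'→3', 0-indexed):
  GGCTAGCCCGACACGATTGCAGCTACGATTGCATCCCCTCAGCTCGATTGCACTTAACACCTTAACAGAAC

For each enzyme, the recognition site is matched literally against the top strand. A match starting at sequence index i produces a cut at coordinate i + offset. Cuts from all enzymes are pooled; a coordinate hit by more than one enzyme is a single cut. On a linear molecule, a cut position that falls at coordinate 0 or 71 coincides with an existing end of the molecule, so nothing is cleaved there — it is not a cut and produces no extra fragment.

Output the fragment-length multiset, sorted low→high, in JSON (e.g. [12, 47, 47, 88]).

[7,8,8,11,12,12,13]

Site scan:
  OquX (CTTAACA, off=3): starts [52, 60] → cuts [55, 63]
  UxaIX (CGATTGCA, off=0): starts [13, 25, 44] → cuts [13, 25, 44]
  SqiIV (CCCTCA, off=2): starts [35] → cuts [37]
  TgoX (GAACCATT, off=4): no sites

All cut coordinates (distinct, sorted): [13, 25, 37, 44, 55, 63]

Fragment lengths:
  [0,13): 13 bp
  [13,25): 12 bp
  [25,37): 12 bp
  [37,44): 7 bp
  [44,55): 11 bp
  [55,63): 8 bp
  [63,71): 8 bp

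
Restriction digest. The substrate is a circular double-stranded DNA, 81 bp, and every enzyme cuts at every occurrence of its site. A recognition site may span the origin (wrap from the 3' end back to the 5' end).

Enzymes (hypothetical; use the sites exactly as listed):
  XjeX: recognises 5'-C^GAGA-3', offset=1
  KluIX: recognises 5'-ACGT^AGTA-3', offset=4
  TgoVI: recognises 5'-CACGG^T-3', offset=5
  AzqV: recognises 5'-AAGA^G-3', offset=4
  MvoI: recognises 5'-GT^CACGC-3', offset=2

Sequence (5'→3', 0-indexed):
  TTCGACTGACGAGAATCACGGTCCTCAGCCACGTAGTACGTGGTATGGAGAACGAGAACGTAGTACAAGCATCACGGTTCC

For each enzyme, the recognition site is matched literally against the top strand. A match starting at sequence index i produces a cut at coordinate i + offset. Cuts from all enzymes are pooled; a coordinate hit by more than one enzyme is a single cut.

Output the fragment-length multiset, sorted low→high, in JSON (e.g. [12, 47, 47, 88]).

Per-enzyme occurrences:
  XjeX CGAGA/1: at [9, 52] ⇒ [10, 53]
  KluIX ACGTAGTA/4: at [30, 57] ⇒ [34, 61]
  TgoVI CACGGT/5: at [16, 72] ⇒ [21, 77]
  AzqV (AAGAG, off=4): no sites
  MvoI (GTCACGC, off=2): no sites

All cut coordinates (distinct, sorted): [10, 21, 34, 53, 61, 77]

Fragments:
  10→21: 11 bp
  21→34: 13 bp
  34→53: 19 bp
  53→61: 8 bp
  61→77: 16 bp
  77→10 (wrap): 81-77+10 = 14 bp

[8,11,13,14,16,19]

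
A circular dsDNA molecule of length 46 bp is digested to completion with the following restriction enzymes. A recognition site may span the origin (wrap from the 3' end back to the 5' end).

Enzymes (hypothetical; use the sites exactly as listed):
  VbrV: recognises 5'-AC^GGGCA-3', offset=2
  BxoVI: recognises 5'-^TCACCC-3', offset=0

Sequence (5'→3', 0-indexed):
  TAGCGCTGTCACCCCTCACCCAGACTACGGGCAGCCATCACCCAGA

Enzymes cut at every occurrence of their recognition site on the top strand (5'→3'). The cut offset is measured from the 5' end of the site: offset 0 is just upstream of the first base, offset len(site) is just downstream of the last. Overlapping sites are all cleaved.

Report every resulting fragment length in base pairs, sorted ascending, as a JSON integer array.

[7,9,13,17]

Per-enzyme occurrences:
  VbrV (ACGGGCA, off=2): starts [26] → cuts [28]
  BxoVI (TCACCC, off=0): starts [8, 15, 37] → cuts [8, 15, 37]

All cut coordinates (distinct, sorted): [8, 15, 28, 37]

Fragment lengths:
  8→15: 7 bp
  15→28: 13 bp
  28→37: 9 bp
  37→8 (wrap): 46-37+8 = 17 bp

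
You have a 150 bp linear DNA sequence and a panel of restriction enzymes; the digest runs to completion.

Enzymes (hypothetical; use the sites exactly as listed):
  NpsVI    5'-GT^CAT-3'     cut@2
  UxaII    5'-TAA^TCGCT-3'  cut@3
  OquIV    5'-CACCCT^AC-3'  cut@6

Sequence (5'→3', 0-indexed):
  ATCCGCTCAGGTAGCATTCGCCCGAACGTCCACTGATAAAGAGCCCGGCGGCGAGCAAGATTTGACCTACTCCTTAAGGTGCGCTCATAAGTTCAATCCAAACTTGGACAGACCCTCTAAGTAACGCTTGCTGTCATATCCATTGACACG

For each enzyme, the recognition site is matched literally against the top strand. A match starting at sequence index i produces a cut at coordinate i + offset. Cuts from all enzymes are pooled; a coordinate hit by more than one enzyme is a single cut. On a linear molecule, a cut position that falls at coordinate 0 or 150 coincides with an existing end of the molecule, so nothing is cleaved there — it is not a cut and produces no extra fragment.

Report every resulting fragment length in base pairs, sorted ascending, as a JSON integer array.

[16,134]

Per-enzyme occurrences:
  NpsVI (GTCAT, off=2): starts [132] → cuts [134]
  UxaII (TAATCGCT, off=3): no sites
  OquIV (CACCCTAC, off=6): no sites

Pooled cuts: [134]

Fragments:
  [0,134): 134 bp
  [134,150): 16 bp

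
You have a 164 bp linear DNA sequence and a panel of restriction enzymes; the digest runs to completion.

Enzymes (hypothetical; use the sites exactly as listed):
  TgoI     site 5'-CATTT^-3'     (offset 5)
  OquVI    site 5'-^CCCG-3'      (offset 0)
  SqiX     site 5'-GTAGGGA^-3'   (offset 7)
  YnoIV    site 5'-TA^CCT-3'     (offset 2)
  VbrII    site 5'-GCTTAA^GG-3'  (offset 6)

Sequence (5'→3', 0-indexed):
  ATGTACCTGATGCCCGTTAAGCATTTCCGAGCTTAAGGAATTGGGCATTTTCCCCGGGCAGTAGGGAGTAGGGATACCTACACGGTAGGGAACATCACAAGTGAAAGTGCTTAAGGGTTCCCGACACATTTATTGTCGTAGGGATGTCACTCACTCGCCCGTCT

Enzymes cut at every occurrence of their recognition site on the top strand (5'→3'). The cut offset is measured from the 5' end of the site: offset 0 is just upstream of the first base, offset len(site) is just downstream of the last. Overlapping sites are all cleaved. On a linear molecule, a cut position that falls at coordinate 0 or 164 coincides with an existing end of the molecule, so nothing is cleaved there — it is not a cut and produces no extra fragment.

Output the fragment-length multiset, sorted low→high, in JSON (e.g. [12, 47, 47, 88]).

[2,2,5,5,7,7,7,10,12,13,13,14,14,15,15,23]

Per-enzyme occurrences:
  TgoI (CATTT, off=5): starts [21, 45, 126] → cuts [26, 50, 131]
  OquVI (CCCG, off=0): starts [12, 52, 119, 157] → cuts [12, 52, 119, 157]
  SqiX (GTAGGGA, off=7): starts [60, 67, 84, 137] → cuts [67, 74, 91, 144]
  YnoIV (TACCT, off=2): starts [3, 74] → cuts [5, 76]
  VbrII (GCTTAAGG, off=6): starts [30, 108] → cuts [36, 114]

Pooled cuts: [5, 12, 26, 36, 50, 52, 67, 74, 76, 91, 114, 119, 131, 144, 157]

Fragments:
  [0,5): 5 bp
  [5,12): 7 bp
  [12,26): 14 bp
  [26,36): 10 bp
  [36,50): 14 bp
  [50,52): 2 bp
  [52,67): 15 bp
  [67,74): 7 bp
  [74,76): 2 bp
  [76,91): 15 bp
  [91,114): 23 bp
  [114,119): 5 bp
  [119,131): 12 bp
  [131,144): 13 bp
  [144,157): 13 bp
  [157,164): 7 bp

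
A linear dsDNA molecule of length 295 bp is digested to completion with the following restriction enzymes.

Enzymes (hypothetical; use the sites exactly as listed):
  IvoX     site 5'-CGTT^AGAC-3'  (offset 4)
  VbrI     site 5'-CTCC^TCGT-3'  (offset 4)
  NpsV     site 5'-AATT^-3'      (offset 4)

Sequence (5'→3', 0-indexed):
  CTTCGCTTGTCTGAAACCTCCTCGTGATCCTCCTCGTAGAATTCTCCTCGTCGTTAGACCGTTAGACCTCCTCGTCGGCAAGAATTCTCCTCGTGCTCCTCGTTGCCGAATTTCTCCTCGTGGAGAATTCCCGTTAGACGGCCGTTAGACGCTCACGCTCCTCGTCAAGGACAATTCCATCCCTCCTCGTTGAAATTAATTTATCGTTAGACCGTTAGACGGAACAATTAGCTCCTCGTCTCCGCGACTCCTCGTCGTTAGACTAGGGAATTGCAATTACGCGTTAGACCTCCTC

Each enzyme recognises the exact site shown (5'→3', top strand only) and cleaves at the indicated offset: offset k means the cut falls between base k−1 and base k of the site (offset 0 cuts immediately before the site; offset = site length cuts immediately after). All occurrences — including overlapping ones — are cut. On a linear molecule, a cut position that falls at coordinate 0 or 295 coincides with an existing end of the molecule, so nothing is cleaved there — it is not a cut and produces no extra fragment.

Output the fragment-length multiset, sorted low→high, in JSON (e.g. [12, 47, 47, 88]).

[4,4,4,5,6,6,6,7,7,8,8,8,8,8,9,10,10,10,11,11,12,12,13,13,13,15,15,15,16,21]

Per-enzyme occurrences:
  IvoX CGTTAGAC/4: at [51, 59, 131, 142, 204, 212, 255, 281] ⇒ [55, 63, 135, 146, 208, 216, 259, 285]
  VbrI CTCCTCGT/4: at [17, 29, 43, 67, 86, 95, 113, 157, 182, 231, 247] ⇒ [21, 33, 47, 71, 90, 99, 117, 161, 186, 235, 251]
  NpsV AATT/4: at [39, 82, 108, 125, 172, 193, 197, 225, 268, 274] ⇒ [43, 86, 112, 129, 176, 197, 201, 229, 272, 278]

All cut coordinates (distinct, sorted): [21, 33, 43, 47, 55, 63, 71, 86, 90, 99, 112, 117, 129, 135, 146, 161, 176, 186, 197, 201, 208, 216, 229, 235, 251, 259, 272, 278, 285]

Fragments:
  [0,21): 21 bp
  [21,33): 12 bp
  [33,43): 10 bp
  [43,47): 4 bp
  [47,55): 8 bp
  [55,63): 8 bp
  [63,71): 8 bp
  [71,86): 15 bp
  [86,90): 4 bp
  [90,99): 9 bp
  [99,112): 13 bp
  [112,117): 5 bp
  [117,129): 12 bp
  [129,135): 6 bp
  [135,146): 11 bp
  [146,161): 15 bp
  [161,176): 15 bp
  [176,186): 10 bp
  [186,197): 11 bp
  [197,201): 4 bp
  [201,208): 7 bp
  [208,216): 8 bp
  [216,229): 13 bp
  [229,235): 6 bp
  [235,251): 16 bp
  [251,259): 8 bp
  [259,272): 13 bp
  [272,278): 6 bp
  [278,285): 7 bp
  [285,295): 10 bp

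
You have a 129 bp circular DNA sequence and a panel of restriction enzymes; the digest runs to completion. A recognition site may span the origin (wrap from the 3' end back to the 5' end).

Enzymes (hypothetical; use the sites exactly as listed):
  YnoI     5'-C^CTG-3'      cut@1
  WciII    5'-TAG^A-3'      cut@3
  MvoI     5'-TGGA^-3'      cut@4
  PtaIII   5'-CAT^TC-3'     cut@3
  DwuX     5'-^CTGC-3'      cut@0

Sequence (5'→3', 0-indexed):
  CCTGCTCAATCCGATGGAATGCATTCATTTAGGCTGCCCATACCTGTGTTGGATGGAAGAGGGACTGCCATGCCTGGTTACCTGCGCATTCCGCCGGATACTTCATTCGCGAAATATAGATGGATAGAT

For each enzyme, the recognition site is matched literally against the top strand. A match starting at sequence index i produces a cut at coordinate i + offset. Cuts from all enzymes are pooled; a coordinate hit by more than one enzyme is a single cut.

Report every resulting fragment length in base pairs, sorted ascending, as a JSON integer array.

Site scan:
  YnoI CCTG/1: at [0, 42, 72, 80] ⇒ [1, 43, 73, 81]
  WciII TAGA/3: at [116, 124] ⇒ [119, 127]
  MvoI TGGA/4: at [14, 49, 53, 120] ⇒ [18, 53, 57, 124]
  PtaIII CATTC/3: at [21, 86, 103] ⇒ [24, 89, 106]
  DwuX CTGC/0: at [1, 33, 64, 81] ⇒ [1, 33, 64, 81]

Pooled cuts: [1, 18, 24, 33, 43, 53, 57, 64, 73, 81, 89, 106, 119, 124, 127]

Fragment lengths:
  1→18: 17 bp
  18→24: 6 bp
  24→33: 9 bp
  33→43: 10 bp
  43→53: 10 bp
  53→57: 4 bp
  57→64: 7 bp
  64→73: 9 bp
  73→81: 8 bp
  81→89: 8 bp
  89→106: 17 bp
  106→119: 13 bp
  119→124: 5 bp
  124→127: 3 bp
  127→1 (wrap): 129-127+1 = 3 bp

[3,3,4,5,6,7,8,8,9,9,10,10,13,17,17]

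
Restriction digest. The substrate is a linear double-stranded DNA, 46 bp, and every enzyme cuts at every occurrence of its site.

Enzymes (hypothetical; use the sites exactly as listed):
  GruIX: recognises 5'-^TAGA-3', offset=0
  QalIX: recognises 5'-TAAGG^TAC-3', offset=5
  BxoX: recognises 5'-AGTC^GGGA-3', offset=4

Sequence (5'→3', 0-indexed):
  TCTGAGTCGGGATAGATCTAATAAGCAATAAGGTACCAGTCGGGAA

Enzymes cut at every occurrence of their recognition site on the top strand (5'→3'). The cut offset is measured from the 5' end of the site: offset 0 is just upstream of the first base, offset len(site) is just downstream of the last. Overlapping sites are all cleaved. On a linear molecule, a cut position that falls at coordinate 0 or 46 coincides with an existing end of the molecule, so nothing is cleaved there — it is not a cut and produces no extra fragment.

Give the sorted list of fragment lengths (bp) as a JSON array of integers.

[4,5,8,8,21]

Per-enzyme occurrences:
  GruIX TAGA/0: at [12] ⇒ [12]
  QalIX TAAGGTAC/5: at [28] ⇒ [33]
  BxoX AGTCGGGA/4: at [4, 37] ⇒ [8, 41]

All cut coordinates (distinct, sorted): [8, 12, 33, 41]

Fragment lengths:
  [0,8): 8 bp
  [8,12): 4 bp
  [12,33): 21 bp
  [33,41): 8 bp
  [41,46): 5 bp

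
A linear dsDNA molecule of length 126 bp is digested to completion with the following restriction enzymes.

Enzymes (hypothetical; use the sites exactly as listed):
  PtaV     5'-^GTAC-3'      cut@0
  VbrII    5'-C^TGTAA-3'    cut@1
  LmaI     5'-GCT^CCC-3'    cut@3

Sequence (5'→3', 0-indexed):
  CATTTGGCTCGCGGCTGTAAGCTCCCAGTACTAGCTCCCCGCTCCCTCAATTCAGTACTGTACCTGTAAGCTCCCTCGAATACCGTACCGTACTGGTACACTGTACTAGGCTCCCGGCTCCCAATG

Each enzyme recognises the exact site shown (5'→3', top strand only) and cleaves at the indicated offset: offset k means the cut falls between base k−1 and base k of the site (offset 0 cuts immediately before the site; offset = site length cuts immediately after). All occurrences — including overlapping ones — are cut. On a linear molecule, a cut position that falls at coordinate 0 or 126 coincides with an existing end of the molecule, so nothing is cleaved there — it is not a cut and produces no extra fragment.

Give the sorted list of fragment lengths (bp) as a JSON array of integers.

Site scan:
  PtaV (GTAC, off=0): starts [27, 54, 59, 84, 89, 95, 102] → cuts [27, 54, 59, 84, 89, 95, 102]
  VbrII (CTGTAA, off=1): starts [14, 63] → cuts [15, 64]
  LmaI (GCTCCC, off=3): starts [20, 33, 40, 69, 109, 116] → cuts [23, 36, 43, 72, 112, 119]

Pooled cuts: [15, 23, 27, 36, 43, 54, 59, 64, 72, 84, 89, 95, 102, 112, 119]

Fragment lengths:
  [0,15): 15 bp
  [15,23): 8 bp
  [23,27): 4 bp
  [27,36): 9 bp
  [36,43): 7 bp
  [43,54): 11 bp
  [54,59): 5 bp
  [59,64): 5 bp
  [64,72): 8 bp
  [72,84): 12 bp
  [84,89): 5 bp
  [89,95): 6 bp
  [95,102): 7 bp
  [102,112): 10 bp
  [112,119): 7 bp
  [119,126): 7 bp

[4,5,5,5,6,7,7,7,7,8,8,9,10,11,12,15]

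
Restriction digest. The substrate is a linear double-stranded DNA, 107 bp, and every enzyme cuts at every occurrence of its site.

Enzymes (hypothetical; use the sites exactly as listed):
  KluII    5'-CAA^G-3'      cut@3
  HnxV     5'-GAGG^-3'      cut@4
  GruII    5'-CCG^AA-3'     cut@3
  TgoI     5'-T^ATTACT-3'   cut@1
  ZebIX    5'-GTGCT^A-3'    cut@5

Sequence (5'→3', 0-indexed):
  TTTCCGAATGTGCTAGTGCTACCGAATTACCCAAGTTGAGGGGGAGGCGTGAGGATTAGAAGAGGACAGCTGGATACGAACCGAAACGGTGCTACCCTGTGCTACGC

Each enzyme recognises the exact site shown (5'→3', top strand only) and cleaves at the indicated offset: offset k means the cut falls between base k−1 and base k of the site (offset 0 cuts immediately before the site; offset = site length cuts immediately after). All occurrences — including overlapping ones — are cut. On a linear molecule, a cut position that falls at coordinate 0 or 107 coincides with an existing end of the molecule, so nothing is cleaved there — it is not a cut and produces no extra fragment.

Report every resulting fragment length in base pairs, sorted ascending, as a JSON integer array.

[4,4,6,6,6,7,7,8,10,10,10,11,18]

Site scan:
  KluII (CAAG, off=3): starts [31] → cuts [34]
  HnxV (GAGG, off=4): starts [37, 43, 50, 61] → cuts [41, 47, 54, 65]
  GruII (CCGAA, off=3): starts [3, 21, 80] → cuts [6, 24, 83]
  TgoI (TATTACT, off=1): no sites
  ZebIX (GTGCTA, off=5): starts [9, 15, 88, 98] → cuts [14, 20, 93, 103]

Pooled cuts: [6, 14, 20, 24, 34, 41, 47, 54, 65, 83, 93, 103]

Fragments:
  [0,6): 6 bp
  [6,14): 8 bp
  [14,20): 6 bp
  [20,24): 4 bp
  [24,34): 10 bp
  [34,41): 7 bp
  [41,47): 6 bp
  [47,54): 7 bp
  [54,65): 11 bp
  [65,83): 18 bp
  [83,93): 10 bp
  [93,103): 10 bp
  [103,107): 4 bp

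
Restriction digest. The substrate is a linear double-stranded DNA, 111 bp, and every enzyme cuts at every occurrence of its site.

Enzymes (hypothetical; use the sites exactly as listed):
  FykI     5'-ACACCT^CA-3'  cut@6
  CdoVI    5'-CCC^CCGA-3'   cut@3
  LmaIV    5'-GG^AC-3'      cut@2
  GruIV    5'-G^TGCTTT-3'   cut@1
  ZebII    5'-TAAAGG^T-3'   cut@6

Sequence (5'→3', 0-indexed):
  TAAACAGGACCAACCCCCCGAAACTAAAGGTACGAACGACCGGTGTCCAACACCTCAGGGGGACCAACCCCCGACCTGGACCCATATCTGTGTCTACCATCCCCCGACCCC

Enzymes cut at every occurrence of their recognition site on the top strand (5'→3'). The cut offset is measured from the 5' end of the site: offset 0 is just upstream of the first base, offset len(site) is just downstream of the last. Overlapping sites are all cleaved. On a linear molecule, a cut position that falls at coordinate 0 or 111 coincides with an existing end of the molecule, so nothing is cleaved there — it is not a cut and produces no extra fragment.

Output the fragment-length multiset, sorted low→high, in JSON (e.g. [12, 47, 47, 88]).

[7,8,8,8,9,9,13,24,25]

Scan for sites:
  FykI ACACCTCA/6: at [49] ⇒ [55]
  CdoVI CCCCCGA/3: at [14, 67, 100] ⇒ [17, 70, 103]
  LmaIV GGAC/2: at [6, 60, 77] ⇒ [8, 62, 79]
  GruIV (GTGCTTT, off=1): no sites
  ZebII TAAAGGT/6: at [24] ⇒ [30]

Pooled cuts: [8, 17, 30, 55, 62, 70, 79, 103]

Fragments:
  [0,8): 8 bp
  [8,17): 9 bp
  [17,30): 13 bp
  [30,55): 25 bp
  [55,62): 7 bp
  [62,70): 8 bp
  [70,79): 9 bp
  [79,103): 24 bp
  [103,111): 8 bp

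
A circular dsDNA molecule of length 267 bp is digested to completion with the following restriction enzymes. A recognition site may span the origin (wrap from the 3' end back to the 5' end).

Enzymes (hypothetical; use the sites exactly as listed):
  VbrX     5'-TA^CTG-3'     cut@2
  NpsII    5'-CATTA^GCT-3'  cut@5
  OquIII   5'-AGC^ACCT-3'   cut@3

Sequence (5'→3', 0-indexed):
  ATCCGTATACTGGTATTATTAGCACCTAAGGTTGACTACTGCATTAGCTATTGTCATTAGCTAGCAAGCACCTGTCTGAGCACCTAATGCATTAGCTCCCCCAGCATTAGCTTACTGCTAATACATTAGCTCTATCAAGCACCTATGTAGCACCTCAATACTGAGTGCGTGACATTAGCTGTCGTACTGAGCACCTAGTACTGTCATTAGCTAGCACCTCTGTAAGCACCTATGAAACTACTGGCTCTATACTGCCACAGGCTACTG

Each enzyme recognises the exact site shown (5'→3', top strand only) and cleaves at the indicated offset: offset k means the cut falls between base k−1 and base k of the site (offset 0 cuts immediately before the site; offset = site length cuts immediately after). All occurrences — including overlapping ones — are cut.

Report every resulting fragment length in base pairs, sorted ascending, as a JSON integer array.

Scan for sites:
  VbrX (TACTG, off=2): starts [7, 36, 112, 158, 184, 198, 238, 249, 262] → cuts [9, 38, 114, 160, 186, 200, 240, 251, 264]
  NpsII (CATTAGCT, off=5): starts [41, 54, 89, 104, 123, 172, 204] → cuts [46, 59, 94, 109, 128, 177, 209]
  OquIII (AGCACCT, off=3): starts [20, 66, 78, 137, 148, 189, 212, 224] → cuts [23, 69, 81, 140, 151, 192, 215, 227]

All cut coordinates (distinct, sorted): [9, 23, 38, 46, 59, 69, 81, 94, 109, 114, 128, 140, 151, 160, 177, 186, 192, 200, 209, 215, 227, 240, 251, 264]

Fragment lengths:
  9→23: 14 bp
  23→38: 15 bp
  38→46: 8 bp
  46→59: 13 bp
  59→69: 10 bp
  69→81: 12 bp
  81→94: 13 bp
  94→109: 15 bp
  109→114: 5 bp
  114→128: 14 bp
  128→140: 12 bp
  140→151: 11 bp
  151→160: 9 bp
  160→177: 17 bp
  177→186: 9 bp
  186→192: 6 bp
  192→200: 8 bp
  200→209: 9 bp
  209→215: 6 bp
  215→227: 12 bp
  227→240: 13 bp
  240→251: 11 bp
  251→264: 13 bp
  264→9 (wrap): 267-264+9 = 12 bp

[5,6,6,8,8,9,9,9,10,11,11,12,12,12,12,13,13,13,13,14,14,15,15,17]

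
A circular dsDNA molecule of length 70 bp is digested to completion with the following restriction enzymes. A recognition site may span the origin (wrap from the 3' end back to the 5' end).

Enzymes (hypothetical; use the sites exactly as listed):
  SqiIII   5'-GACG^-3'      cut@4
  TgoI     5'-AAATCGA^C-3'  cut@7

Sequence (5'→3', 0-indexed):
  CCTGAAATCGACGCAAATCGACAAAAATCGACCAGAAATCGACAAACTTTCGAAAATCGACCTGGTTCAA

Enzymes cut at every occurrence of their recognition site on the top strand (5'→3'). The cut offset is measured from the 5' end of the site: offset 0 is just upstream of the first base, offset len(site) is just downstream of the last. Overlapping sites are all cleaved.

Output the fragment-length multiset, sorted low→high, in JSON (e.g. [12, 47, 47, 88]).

[2,8,10,11,18,21]

Site scan:
  SqiIII (GACG, off=4): starts [9] → cuts [13]
  TgoI (AAATCGAC, off=7): starts [4, 14, 24, 35, 53] → cuts [11, 21, 31, 42, 60]

All cut coordinates (distinct, sorted): [11, 13, 21, 31, 42, 60]

Fragments:
  11→13: 2 bp
  13→21: 8 bp
  21→31: 10 bp
  31→42: 11 bp
  42→60: 18 bp
  60→11 (wrap): 70-60+11 = 21 bp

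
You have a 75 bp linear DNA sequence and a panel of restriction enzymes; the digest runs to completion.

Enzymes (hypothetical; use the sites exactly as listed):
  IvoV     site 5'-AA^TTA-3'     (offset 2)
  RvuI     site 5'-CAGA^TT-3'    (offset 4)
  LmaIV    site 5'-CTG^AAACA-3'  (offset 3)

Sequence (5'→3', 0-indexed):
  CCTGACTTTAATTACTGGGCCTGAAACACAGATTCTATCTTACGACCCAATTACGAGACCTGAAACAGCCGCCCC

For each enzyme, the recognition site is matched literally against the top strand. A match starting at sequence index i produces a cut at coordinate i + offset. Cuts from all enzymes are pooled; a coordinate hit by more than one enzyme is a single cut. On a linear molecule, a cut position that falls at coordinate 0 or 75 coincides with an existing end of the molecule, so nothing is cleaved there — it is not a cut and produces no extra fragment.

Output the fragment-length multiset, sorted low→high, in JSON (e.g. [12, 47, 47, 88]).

Site scan:
  IvoV AATTA/2: at [9, 48] ⇒ [11, 50]
  RvuI CAGATT/4: at [28] ⇒ [32]
  LmaIV CTGAAACA/3: at [20, 59] ⇒ [23, 62]

All cut coordinates (distinct, sorted): [11, 23, 32, 50, 62]

Fragments:
  [0,11): 11 bp
  [11,23): 12 bp
  [23,32): 9 bp
  [32,50): 18 bp
  [50,62): 12 bp
  [62,75): 13 bp

[9,11,12,12,13,18]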